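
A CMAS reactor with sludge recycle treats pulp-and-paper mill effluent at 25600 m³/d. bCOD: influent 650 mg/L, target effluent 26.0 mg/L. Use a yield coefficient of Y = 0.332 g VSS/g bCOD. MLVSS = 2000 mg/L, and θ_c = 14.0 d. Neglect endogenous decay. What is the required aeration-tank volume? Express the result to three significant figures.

V ≈ 37100 m³

With k_d = 0 the design equation reduces to V = Y Q (S₀−S) θ_c / X = 0.332 × 25600 × (650 − 26.0) × 14.0 / 2000 = 37125 m³.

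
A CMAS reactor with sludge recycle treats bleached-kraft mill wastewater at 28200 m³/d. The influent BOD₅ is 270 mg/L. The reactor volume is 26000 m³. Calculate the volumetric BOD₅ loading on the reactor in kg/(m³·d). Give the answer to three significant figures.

Applied BOD₅ load per unit volume = Q·S₀/V = (28200 × 270/1000)/26000 = 0.2928 kg BOD₅·m⁻³·d⁻¹.

L_v ≈ 0.293 kg BOD₅/(m³·d)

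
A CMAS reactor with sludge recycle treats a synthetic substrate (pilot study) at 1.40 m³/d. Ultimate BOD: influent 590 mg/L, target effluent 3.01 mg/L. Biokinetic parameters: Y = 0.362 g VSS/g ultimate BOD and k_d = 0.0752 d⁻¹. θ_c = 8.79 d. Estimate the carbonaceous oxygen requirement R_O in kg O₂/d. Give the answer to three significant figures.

R_O ≈ 0.567 kg O₂/d

Y_obs = Y / (1 + k_d θ_c) = 0.362 / (1 + 0.0752 × 8.79) = 0.362 / 1.661 = 0.2179.
Substrate removed = Q·(S₀ − S) = 1.40 m³/d × (590 − 3.01) g/m³ = 8.22×10^2 g/d = 0.8218 kg/d.
Biomass synthesised: P_X = Y_obs × 0.8218 = 0.1791 kg VSS/d.
Carbonaceous O₂ demand = substrate oxidised − cell-mass equivalent = 0.8218 − 1.42 × 0.1791 = 0.5675 kg O₂/d.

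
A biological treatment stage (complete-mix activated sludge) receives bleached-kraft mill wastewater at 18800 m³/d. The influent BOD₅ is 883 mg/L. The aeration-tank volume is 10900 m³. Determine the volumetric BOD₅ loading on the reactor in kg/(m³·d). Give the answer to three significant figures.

L_v ≈ 1.52 kg BOD₅/(m³·d)

Volumetric loading L_v = Q·S₀ / V = 18800 × 883 g/m³ / 10900 m³ = 1523 g/(m³·d) = 1.523 kg BOD₅/(m³·d).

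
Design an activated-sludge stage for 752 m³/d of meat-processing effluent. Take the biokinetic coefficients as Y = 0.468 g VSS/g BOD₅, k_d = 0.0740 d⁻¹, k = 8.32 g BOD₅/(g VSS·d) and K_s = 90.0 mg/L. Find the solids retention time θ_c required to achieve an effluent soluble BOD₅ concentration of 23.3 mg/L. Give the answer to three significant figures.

θ_c ≈ 1.38 d

At the target effluent, Y k S/(K_s+S) = 0.468×8.32×23.3/113.3 = 0.8007 d⁻¹.
1/θ_c = 0.8007 − 0.0740 = 0.7267 d⁻¹, so θ_c = 1.376 d.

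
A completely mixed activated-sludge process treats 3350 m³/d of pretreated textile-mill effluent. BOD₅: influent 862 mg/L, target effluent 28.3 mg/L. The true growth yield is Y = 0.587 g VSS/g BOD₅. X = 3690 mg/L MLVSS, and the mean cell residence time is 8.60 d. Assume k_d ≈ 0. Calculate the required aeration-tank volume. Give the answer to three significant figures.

V·X = Y·Q·ΔS·θ_c gives V = 0.587 × 3350 × (862 − 28.3) × 8.60 / 3690 = 3821 m³.

V ≈ 3820 m³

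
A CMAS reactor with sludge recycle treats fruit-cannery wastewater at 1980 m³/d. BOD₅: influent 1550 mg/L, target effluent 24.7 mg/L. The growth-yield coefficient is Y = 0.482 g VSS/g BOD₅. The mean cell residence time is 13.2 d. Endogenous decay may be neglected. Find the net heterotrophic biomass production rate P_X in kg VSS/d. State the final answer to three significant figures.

Since k_d ≈ 0, Y_obs = Y = 0.482 g VSS/g BOD₅.
Q·(S₀ − S) = 1980 × (1550 − 24.7) × 10⁻³ = 3020 kg/d removed.
Biomass produced: P_X = Y_obs·Q·ΔS = 0.4820 × 3020 ≈ 1456 kg VSS/d.

P_X ≈ 1460 kg VSS/d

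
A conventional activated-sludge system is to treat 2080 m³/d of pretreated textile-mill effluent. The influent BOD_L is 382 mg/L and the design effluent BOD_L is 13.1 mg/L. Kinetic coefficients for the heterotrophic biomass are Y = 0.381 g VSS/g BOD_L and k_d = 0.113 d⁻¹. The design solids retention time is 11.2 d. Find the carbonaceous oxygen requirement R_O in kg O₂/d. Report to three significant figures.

Correct the yield for decay: Y_obs = Y/(1 + k_d θ_c) = 0.381 / (1 + 0.113 × 11.2) = 0.381 / 2.266 = 0.1682.
Mass of BOD_L removed per day: Q(S₀ − S) = 2080 × 368.9 g/m³ = 767.3 kg/d.
Net sludge production P_X = 0.1682 × 767.3 = 129.0 kg VSS/d.
R_O = Q·(S₀ − S) − 1.42·P_X = 767.3 − 1.42 × 129.0 = 584.1 kg O₂/d.

R_O ≈ 584 kg O₂/d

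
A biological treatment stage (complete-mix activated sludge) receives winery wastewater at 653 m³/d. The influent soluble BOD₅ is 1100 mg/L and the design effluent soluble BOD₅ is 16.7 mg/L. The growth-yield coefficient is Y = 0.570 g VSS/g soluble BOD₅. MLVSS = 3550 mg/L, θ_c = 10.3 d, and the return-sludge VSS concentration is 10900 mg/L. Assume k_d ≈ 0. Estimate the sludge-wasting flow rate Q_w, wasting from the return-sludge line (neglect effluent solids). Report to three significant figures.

Q_w ≈ 37.0 m³/d

Biomass mass balance (decay neglected): V·X = Y·Q·(S₀ − S)·θ_c, so V = 0.570 × 653 × (1100 − 16.7) × 10.3 / 3550 = 1170 m³.
Wasting from the return line (neglecting effluent solids): Q_w = V·X / (θ_c·X_r) = 1170 × 3550 / (10.3 × 10900) = 36.99 m³/d.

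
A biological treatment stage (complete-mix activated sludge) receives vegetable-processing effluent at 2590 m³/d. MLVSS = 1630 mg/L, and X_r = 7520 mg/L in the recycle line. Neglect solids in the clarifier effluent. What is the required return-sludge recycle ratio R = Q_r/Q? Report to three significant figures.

R ≈ 0.277

R = Q_r/Q = X/(X_r − X) = 1630 / (7520 − 1630) = 0.2767.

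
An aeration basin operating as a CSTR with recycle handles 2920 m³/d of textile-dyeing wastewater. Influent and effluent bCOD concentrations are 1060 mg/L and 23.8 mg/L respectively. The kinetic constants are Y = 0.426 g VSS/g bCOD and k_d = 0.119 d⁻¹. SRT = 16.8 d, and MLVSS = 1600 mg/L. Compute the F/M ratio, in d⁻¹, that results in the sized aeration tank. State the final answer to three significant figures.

From the SRT design equation V = Y Q (S₀−S) θ_c / [X (1 + k_d θ_c)] = 0.426 × 2920 × (1060 − 23.8) × 16.8 / [1600 × (1 + 0.119 × 16.8)] = 2.17×10^7 / 4799 = 4513 m³.
F/M = applied load / biomass = Q·S₀/(V·X) = 2920 × 1060 / (4513 × 1600) = 0.4287 d⁻¹.

F/M ≈ 0.429 d⁻¹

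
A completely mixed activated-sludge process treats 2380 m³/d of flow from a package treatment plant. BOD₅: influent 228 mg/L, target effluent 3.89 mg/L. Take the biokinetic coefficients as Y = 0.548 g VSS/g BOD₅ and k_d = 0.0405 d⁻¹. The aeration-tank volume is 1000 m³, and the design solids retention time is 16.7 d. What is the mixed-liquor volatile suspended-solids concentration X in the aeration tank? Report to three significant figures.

X = Y·Q·ΔS·θ_c / [V·(1 + k_d θ_c)] = 0.548 × 2380 × (228 − 3.89) × 16.7 / [1000 × (1 + 0.0405 × 16.7)] = 2912 mg/L.

X ≈ 2910 mg/L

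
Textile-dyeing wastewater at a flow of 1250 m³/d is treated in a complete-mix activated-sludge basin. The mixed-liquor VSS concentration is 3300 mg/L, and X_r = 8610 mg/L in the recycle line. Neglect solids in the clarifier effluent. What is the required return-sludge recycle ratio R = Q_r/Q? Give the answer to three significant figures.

R ≈ 0.621

R = Q_r/Q = X/(X_r − X) = 3300 / (8610 − 3300) = 0.6215.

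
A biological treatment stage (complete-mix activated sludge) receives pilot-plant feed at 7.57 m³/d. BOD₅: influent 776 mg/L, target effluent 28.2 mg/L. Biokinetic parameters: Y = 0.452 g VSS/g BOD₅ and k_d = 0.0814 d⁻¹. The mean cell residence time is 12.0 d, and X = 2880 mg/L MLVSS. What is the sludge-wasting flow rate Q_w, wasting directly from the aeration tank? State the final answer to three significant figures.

Q_w ≈ 0.449 m³/d

Rearranging the biomass balance for a CMAS with decay, V = Y·Q·ΔS·θ_c / [X·(1+k_d θ_c)] = 0.452 × 7.57 × (776 − 28.2) × 12.0 / [2880 × (1 + 0.0814 × 12.0)] = 3.07×10^4 / 5693 = 5.393 m³.
For wasting at MLVSS concentration, Q_w = V/θ_c = 5.393/12.0 = 0.4494 m³/d.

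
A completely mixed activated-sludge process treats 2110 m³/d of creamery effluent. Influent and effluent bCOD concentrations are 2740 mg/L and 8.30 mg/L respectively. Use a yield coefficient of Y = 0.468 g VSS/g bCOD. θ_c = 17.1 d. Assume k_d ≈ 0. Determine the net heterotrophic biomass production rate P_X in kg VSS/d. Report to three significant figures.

No decay correction is needed, so Y_obs = Y = 0.468.
ΔS = 2740 − 8.30 = 2732 mg/L, so the substrate removal rate is 2110 × 2732/1000 = 5764 kg bCOD/d.
P_X = Y_obs · Q(S₀ − S) = 0.4680 × 5764 = 2697 kg VSS/d.

P_X ≈ 2700 kg VSS/d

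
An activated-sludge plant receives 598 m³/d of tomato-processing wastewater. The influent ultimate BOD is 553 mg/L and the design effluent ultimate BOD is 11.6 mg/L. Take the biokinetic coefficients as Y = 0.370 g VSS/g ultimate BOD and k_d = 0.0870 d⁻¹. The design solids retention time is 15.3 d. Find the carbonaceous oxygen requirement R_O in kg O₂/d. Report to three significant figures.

Y_obs = Y / (1 + k_d θ_c) = 0.370 / (1 + 0.0870 × 15.3) = 0.370 / 2.331 = 0.1587.
Mass of ultimate BOD removed per day: Q(S₀ − S) = 598 × 541.4 g/m³ = 323.8 kg/d.
Net sludge production P_X = 0.1587 × 323.8 = 51.39 kg VSS/d.
R_O = Q·(S₀ − S) − 1.42·P_X = 323.8 − 1.42 × 51.39 = 250.8 kg O₂/d.

R_O ≈ 251 kg O₂/d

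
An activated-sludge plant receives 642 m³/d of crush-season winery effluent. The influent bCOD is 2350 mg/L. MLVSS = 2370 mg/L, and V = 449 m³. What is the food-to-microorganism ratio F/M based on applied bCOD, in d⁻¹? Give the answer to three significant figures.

F/M = Q·S₀ / (V·X) = 642 × 2350 / (449.0 × 2370) = 1.418 g bCOD·(g VSS·d)⁻¹.

F/M ≈ 1.42 d⁻¹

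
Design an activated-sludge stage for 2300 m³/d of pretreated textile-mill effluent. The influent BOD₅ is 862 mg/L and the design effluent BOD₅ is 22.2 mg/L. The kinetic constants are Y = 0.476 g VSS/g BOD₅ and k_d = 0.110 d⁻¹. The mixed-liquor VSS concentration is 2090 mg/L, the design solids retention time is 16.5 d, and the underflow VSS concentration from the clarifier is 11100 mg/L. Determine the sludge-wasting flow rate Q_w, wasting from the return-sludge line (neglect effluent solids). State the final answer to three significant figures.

Steady-state biomass mass balance: V·X·(1 + k_d·θ_c) = Y·Q·(S₀ − S)·θ_c, so V = 0.476 × 2300 × (862 − 22.2) × 16.5 / [2090 × (1 + 0.110 × 16.5)] = 1.52×10^7 / 5883 = 2579 m³.
θ_c = V·X/(Q_w·X_r) when wasting from the recycle, so Q_w = V·X/(θ_c·X_r) = 2579 × 2090 / (16.5 × 11100) = 29.42 m³/d.

Q_w ≈ 29.4 m³/d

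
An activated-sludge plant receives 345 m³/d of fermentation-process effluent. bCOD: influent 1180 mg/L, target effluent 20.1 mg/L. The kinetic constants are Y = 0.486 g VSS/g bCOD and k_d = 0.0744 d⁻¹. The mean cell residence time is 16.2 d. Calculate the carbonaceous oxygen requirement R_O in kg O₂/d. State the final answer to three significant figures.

R_O ≈ 275 kg O₂/d

Observed yield with endogenous decay: Y_obs = Y / (1 + k_d·θ_c) = 0.486 / (1 + 0.0744 × 16.2) = 0.486 / 2.205 = 0.2204 g VSS/g bCOD.
ΔS = 1180 − 20.1 = 1160 mg/L, so the substrate removal rate is 345 × 1160/1000 = 400.2 kg bCOD/d.
Net sludge production P_X = 0.2204 × 400.2 = 88.19 kg VSS/d.
Carbonaceous O₂ demand = substrate oxidised − cell-mass equivalent = 400.2 − 1.42 × 88.19 = 274.9 kg O₂/d.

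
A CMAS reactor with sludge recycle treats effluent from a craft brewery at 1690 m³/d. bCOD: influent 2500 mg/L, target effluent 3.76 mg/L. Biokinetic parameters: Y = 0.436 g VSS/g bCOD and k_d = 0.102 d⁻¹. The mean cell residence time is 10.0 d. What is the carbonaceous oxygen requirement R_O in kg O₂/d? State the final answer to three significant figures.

R_O ≈ 2930 kg O₂/d

Observed yield with endogenous decay: Y_obs = Y / (1 + k_d·θ_c) = 0.436 / (1 + 0.102 × 10.0) = 0.436 / 2.020 = 0.2158 g VSS/g bCOD.
Substrate removed = Q·(S₀ − S) = 1690 m³/d × (2500 − 3.76) g/m³ = 4.22×10^6 g/d = 4219 kg/d.
Biomass synthesised: P_X = Y_obs × 4219 = 910.6 kg VSS/d.
Carbonaceous O₂ demand = substrate oxidised − cell-mass equivalent = 4219 − 1.42 × 910.6 = 2926 kg O₂/d.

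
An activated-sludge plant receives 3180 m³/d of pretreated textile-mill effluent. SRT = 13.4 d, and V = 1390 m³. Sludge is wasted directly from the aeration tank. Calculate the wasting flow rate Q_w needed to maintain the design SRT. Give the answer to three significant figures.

Q_w ≈ 104 m³/d

With mixed-liquor wasting, θ_c = V/Q_w, so Q_w = V/θ_c = 1390/13.4 = 103.7 m³/d.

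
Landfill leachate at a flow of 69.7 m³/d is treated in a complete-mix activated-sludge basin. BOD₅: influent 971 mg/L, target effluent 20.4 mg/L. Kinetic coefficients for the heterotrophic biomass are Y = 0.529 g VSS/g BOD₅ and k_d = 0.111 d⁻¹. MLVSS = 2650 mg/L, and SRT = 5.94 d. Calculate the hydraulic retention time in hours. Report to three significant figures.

τ ≈ 16.3 h

From the SRT design equation V = Y Q (S₀−S) θ_c / [X (1 + k_d θ_c)] = 0.529 × 69.7 × (971 − 20.4) × 5.94 / [2650 × (1 + 0.111 × 5.94)] = 2.08×10^5 / 4397 = 47.35 m³.
τ = V/Q = 47.35/69.7 = 0.6793 d, or 16.30 h.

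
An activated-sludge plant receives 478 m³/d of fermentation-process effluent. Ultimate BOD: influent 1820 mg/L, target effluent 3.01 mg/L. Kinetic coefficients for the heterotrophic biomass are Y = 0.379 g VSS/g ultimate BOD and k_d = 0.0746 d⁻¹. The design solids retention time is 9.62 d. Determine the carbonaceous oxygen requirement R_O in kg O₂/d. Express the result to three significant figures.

Y_obs = Y / (1 + k_d θ_c) = 0.379 / (1 + 0.0746 × 9.62) = 0.379 / 1.718 = 0.2207.
ΔS = 1820 − 3.01 = 1817 mg/L, so the substrate removal rate is 478 × 1817/1000 = 868.5 kg ultimate BOD/d.
P_X = Y_obs·Q·(S₀ − S) = 0.2207 × 868.5 = 191.6 kg VSS/d.
R_O = Q·(S₀ − S) − 1.42·P_X = 868.5 − 1.42 × 191.6 = 596.4 kg O₂/d.

R_O ≈ 596 kg O₂/d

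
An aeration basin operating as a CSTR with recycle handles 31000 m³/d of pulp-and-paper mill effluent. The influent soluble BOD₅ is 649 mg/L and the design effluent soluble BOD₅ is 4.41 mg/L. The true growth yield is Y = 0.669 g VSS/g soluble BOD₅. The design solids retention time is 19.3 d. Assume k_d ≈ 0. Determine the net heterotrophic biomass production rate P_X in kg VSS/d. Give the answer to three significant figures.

No decay correction is needed, so Y_obs = Y = 0.669.
Substrate removed = Q·(S₀ − S) = 31000 m³/d × (649 − 4.41) g/m³ = 2×10^7 g/d = 19982 kg/d.
P_X = Y_obs · Q(S₀ − S) = 0.6690 × 19982 = 13368 kg VSS/d.

P_X ≈ 13400 kg VSS/d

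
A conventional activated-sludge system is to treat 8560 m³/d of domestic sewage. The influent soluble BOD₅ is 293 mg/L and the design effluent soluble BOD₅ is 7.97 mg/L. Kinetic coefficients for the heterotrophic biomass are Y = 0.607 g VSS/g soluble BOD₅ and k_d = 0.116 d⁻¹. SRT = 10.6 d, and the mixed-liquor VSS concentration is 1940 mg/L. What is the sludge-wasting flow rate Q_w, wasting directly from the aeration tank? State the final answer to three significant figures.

Steady-state biomass mass balance: V·X·(1 + k_d·θ_c) = Y·Q·(S₀ − S)·θ_c, so V = 0.607 × 8560 × (293 − 7.97) × 10.6 / [1940 × (1 + 0.116 × 10.6)] = 1.57×10^7 / 4325 = 3629 m³.
With mixed-liquor wasting, θ_c = V/Q_w, so Q_w = V/θ_c = 3629/10.6 = 342.4 m³/d.

Q_w ≈ 342 m³/d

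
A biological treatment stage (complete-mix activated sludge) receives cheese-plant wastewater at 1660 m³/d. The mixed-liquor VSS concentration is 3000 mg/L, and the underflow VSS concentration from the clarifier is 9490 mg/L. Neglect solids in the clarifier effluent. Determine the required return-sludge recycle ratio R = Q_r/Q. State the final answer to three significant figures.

R ≈ 0.462

Mass balance around the secondary clarifier (neglecting effluent solids): R = X / (X_r − X) = 3000 / (9490 − 3000) = 0.4622.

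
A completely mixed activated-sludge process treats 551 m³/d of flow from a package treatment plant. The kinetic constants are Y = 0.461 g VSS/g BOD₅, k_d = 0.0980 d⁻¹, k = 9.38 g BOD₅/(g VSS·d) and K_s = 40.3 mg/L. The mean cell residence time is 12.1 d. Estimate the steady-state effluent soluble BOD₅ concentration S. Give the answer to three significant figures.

S ≈ 1.76 mg/L

Effluent substrate depends only on kinetics and SRT: S = K_s(1 + k_d θ_c) / [θ_c(Yk − k_d) − 1] = 40.3 × (1 + 0.0980 × 12.1) / [12.1 × (0.461 × 9.38 − 0.0980) − 1] = 88.09 / 50.14 = 1.757 mg/L.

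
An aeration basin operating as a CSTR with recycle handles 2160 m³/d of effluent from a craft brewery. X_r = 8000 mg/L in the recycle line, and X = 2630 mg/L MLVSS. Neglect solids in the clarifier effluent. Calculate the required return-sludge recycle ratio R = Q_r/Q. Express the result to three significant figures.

R ≈ 0.490

Solids balance on the clarifier gives (1+R)X = R·X_r, so R = X/(X_r − X) = 2630 / (8000 − 2630) = 0.4898.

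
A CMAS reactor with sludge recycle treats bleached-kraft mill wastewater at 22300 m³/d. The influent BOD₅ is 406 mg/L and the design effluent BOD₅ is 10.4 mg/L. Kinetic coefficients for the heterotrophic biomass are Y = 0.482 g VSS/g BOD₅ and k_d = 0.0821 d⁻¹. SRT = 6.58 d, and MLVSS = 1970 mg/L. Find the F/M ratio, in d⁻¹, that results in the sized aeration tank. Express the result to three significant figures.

Steady-state biomass mass balance: V·X·(1 + k_d·θ_c) = Y·Q·(S₀ − S)·θ_c, so V = 0.482 × 22300 × (406 − 10.4) × 6.58 / [1970 × (1 + 0.0821 × 6.58)] = 2.8×10^7 / 3034 = 9221 m³.
F/M = applied load / biomass = Q·S₀/(V·X) = 22300 × 406 / (9221 × 1970) = 0.4984 d⁻¹.

F/M ≈ 0.498 d⁻¹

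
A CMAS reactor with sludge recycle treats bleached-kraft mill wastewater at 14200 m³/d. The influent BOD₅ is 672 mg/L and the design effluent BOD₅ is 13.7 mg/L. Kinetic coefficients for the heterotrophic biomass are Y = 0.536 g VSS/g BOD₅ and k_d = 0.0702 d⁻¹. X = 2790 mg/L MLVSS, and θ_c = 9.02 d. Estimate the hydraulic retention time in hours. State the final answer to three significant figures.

Steady-state biomass mass balance: V·X·(1 + k_d·θ_c) = Y·Q·(S₀ − S)·θ_c, so V = 0.536 × 14200 × (672 − 13.7) × 9.02 / [2790 × (1 + 0.0702 × 9.02)] = 4.52×10^7 / 4557 = 9918 m³.
τ = V/Q = 9918/14200 = 0.6985 d, or 16.76 h.

τ ≈ 16.8 h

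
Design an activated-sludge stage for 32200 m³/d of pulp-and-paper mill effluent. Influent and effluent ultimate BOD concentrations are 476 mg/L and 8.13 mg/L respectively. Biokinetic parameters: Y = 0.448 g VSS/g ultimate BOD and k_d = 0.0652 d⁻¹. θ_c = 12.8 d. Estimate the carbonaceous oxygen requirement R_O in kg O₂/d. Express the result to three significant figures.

R_O ≈ 9840 kg O₂/d

The observed yield is Y_obs = Y/(1 + k_d·θ_c) = 0.448 / (1 + 0.0652 × 12.8) = 0.448 / 1.835 = 0.2442 g VSS per g ultimate BOD removed.
Mass of ultimate BOD removed per day: Q(S₀ − S) = 32200 × 467.9 g/m³ = 15065 kg/d.
Net sludge production P_X = 0.2442 × 15065 = 3679 kg VSS/d.
Carbonaceous O₂ demand = substrate oxidised − cell-mass equivalent = 15065 − 1.42 × 3679 = 9841 kg O₂/d.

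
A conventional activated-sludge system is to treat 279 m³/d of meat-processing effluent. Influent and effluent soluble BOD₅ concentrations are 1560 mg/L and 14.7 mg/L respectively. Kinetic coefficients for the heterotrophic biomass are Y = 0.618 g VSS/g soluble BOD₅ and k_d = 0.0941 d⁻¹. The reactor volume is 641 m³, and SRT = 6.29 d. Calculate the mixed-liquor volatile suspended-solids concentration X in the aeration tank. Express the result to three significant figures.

From V·X·(1 + k_d·θ_c) = Y·Q·(S₀ − S)·θ_c: X = 0.618 × 279 × (1560 − 14.7) × 6.29 / [641 × (1 + 0.0941 × 6.29)] = 1642 mg/L.

X ≈ 1640 mg/L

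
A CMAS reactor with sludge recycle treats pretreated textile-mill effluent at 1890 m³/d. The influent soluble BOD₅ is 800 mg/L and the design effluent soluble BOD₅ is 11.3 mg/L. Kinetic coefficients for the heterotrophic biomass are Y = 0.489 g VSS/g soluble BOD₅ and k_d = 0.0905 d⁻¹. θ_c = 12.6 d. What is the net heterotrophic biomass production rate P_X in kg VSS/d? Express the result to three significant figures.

Correct the yield for decay: Y_obs = Y/(1 + k_d θ_c) = 0.489 / (1 + 0.0905 × 12.6) = 0.489 / 2.140 = 0.2285.
Substrate removed = Q·(S₀ − S) = 1890 m³/d × (800 − 11.3) g/m³ = 1.49×10^6 g/d = 1491 kg/d.
Net biomass production P_X = Y_obs × Q·(S₀ − S) = 0.2285 × 1491 = 340.6 kg VSS/d.

P_X ≈ 341 kg VSS/d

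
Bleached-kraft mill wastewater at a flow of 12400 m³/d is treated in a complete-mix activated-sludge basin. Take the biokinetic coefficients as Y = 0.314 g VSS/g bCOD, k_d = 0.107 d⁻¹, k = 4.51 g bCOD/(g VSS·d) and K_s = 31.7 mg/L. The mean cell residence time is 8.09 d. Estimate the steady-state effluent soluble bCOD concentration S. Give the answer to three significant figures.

S ≈ 6.17 mg/L

For a completely mixed reactor with recycle the Lawrence–McCarty relation gives S = K_s·(1 + k_d·θ_c) / [θ_c·(Y·k − k_d) − 1] = 31.7 × (1 + 0.107 × 8.09) / [8.09 × (0.314 × 4.51 − 0.107) − 1] = 59.14 / 9.591 = 6.166 mg/L.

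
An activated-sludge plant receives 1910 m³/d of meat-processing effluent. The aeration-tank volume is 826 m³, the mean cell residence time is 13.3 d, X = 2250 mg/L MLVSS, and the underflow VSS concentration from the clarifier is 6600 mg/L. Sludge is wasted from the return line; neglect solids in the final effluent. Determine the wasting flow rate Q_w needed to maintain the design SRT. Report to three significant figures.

Wasting from the return line (neglecting effluent solids): Q_w = V·X / (θ_c·X_r) = 826.0 × 2250 / (13.3 × 6600) = 21.17 m³/d.

Q_w ≈ 21.2 m³/d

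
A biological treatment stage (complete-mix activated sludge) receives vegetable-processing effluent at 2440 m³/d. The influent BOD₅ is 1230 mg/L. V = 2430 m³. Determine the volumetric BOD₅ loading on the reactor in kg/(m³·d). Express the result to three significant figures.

Volumetric loading L_v = Q·S₀ / V = 2440 × 1230 g/m³ / 2430 m³ = 1235 g/(m³·d) = 1.235 kg BOD₅/(m³·d).

L_v ≈ 1.24 kg BOD₅/(m³·d)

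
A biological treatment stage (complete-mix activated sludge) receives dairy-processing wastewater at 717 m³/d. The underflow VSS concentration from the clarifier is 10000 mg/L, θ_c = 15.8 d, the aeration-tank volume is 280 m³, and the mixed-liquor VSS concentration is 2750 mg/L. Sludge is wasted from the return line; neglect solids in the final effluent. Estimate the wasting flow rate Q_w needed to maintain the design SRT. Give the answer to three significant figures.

Q_w ≈ 4.87 m³/d

Wasting from the return line (neglecting effluent solids): Q_w = V·X / (θ_c·X_r) = 280.0 × 2750 / (15.8 × 10000) = 4.873 m³/d.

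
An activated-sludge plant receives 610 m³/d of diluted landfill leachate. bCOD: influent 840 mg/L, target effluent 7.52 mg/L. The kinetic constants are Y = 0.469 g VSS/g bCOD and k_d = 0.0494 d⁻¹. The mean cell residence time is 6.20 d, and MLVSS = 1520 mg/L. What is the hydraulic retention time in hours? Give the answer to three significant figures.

From the SRT design equation V = Y Q (S₀−S) θ_c / [X (1 + k_d θ_c)] = 0.469 × 610 × (840 − 7.52) × 6.20 / [1520 × (1 + 0.0494 × 6.20)] = 1.48×10^6 / 1986 = 743.7 m³.
τ = V/Q = 743.7/610 = 1.219 d, or 29.26 h.

τ ≈ 29.3 h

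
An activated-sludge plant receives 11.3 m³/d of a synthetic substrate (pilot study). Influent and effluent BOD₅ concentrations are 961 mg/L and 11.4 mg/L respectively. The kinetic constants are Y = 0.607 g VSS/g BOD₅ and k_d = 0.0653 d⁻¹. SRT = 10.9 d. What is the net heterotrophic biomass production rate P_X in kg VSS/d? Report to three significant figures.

P_X ≈ 3.81 kg VSS/d

Y_obs = Y / (1 + k_d θ_c) = 0.607 / (1 + 0.0653 × 10.9) = 0.607 / 1.712 = 0.3546.
Mass of BOD₅ removed per day: Q(S₀ − S) = 11.3 × 949.6 g/m³ = 10.73 kg/d.
So the net sludge growth is P_X = 0.3546 × 10.73 = 3.805 kg VSS/d.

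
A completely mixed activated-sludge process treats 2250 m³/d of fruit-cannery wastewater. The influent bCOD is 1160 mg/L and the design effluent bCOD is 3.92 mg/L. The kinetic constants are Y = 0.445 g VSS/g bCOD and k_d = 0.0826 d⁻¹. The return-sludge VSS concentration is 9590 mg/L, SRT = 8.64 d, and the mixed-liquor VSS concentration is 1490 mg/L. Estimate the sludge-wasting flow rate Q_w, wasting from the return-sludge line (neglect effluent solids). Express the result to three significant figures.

Q_w ≈ 70.4 m³/d

Steady-state biomass mass balance: V·X·(1 + k_d·θ_c) = Y·Q·(S₀ − S)·θ_c, so V = 0.445 × 2250 × (1160 − 3.92) × 8.64 / [1490 × (1 + 0.0826 × 8.64)] = 1×10^7 / 2553 = 3917 m³.
Q_w = (V·X)/(θ_c X_r) = 3917 × 1490 / (8.64 × 9590) = 70.43 m³/d.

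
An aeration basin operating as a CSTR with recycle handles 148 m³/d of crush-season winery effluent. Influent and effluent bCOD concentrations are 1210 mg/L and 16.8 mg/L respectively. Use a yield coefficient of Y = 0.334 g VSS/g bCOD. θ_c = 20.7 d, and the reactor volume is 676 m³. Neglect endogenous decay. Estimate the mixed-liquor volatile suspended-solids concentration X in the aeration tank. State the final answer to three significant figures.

Without decay, X = Y Q (S₀−S) θ_c / V = 0.334 × 148 × (1210 − 16.8) × 20.7 / 676 = 1806 mg/L.

X ≈ 1810 mg/L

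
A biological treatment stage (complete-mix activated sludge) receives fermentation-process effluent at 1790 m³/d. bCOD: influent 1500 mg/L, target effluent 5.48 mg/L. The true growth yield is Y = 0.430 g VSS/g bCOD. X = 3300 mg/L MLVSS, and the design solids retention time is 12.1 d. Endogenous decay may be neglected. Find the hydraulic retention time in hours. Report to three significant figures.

τ ≈ 56.6 h

Biomass mass balance (decay neglected): V·X = Y·Q·(S₀ − S)·θ_c, so V = 0.430 × 1790 × (1500 − 5.48) × 12.1 / 3300 = 4218 m³.
τ = V/Q = 4218/1790 = 2.356 d, or 56.55 h.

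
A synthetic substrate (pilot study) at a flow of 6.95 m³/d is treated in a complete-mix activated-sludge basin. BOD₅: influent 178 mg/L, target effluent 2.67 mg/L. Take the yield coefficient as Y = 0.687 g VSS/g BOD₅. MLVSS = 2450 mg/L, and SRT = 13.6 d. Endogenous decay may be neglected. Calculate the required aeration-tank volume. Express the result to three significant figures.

V ≈ 4.65 m³

V·X = Y·Q·ΔS·θ_c gives V = 0.687 × 6.95 × (178 − 2.67) × 13.6 / 2450 = 4.647 m³.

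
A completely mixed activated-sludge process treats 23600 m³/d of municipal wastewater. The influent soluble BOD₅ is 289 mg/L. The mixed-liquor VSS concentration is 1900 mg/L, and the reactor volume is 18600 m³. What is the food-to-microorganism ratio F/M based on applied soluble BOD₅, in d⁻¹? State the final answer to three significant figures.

F/M ≈ 0.193 d⁻¹

Food-to-microorganism ratio F/M = Q S₀ / (V X) = 23600 × 289 / (18600 × 1900) = 0.1930 d⁻¹.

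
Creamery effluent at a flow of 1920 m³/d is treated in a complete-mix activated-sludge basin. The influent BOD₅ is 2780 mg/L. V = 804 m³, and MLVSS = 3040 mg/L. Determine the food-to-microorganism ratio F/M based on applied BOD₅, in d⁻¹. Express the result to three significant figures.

F/M ≈ 2.18 d⁻¹

F/M = applied load / biomass = Q·S₀/(V·X) = 1920 × 2780 / (804.0 × 3040) = 2.184 d⁻¹.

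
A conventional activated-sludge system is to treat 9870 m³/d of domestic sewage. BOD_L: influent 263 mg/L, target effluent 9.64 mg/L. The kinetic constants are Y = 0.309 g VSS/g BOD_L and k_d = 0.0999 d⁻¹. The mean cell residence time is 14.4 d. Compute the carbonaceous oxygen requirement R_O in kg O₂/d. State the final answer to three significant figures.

Y_obs = Y / (1 + k_d θ_c) = 0.309 / (1 + 0.0999 × 14.4) = 0.309 / 2.439 = 0.1267.
Q·(S₀ − S) = 9870 × (263 − 9.64) × 10⁻³ = 2501 kg/d removed.
Biomass synthesised: P_X = Y_obs × 2501 = 316.9 kg VSS/d.
R_O = Q·(S₀ − S) − 1.42·P_X = 2501 − 1.42 × 316.9 = 2051 kg O₂/d.

R_O ≈ 2050 kg O₂/d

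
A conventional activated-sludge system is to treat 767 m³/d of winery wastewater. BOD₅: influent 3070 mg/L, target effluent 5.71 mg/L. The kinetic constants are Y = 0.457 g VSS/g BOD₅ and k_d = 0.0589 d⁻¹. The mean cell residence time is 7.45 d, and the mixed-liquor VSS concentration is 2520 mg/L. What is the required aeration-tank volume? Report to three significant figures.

From the SRT design equation V = Y Q (S₀−S) θ_c / [X (1 + k_d θ_c)] = 0.457 × 767 × (3070 − 5.71) × 7.45 / [2520 × (1 + 0.0589 × 7.45)] = 8×10^6 / 3626 = 2207 m³.

V ≈ 2210 m³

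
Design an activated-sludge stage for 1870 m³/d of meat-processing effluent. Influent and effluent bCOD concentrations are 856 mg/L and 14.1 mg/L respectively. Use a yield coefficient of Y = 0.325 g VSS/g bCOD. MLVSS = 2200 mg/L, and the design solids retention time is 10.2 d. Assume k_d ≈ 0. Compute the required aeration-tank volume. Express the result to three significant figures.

V·X = Y·Q·ΔS·θ_c gives V = 0.325 × 1870 × (856 − 14.1) × 10.2 / 2200 = 2372 m³.

V ≈ 2370 m³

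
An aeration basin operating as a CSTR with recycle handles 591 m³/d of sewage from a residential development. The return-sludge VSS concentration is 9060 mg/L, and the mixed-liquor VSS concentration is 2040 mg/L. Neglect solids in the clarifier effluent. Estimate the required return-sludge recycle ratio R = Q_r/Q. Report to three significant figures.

R ≈ 0.291

Mass balance around the secondary clarifier (neglecting effluent solids): R = X / (X_r − X) = 2040 / (9060 − 2040) = 0.2906.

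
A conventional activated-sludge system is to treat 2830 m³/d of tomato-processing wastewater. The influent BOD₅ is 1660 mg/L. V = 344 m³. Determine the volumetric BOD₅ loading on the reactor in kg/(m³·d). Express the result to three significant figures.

L_v ≈ 13.7 kg BOD₅/(m³·d)

Applied BOD₅ load per unit volume = Q·S₀/V = (2830 × 1660/1000)/344.0 = 13.66 kg BOD₅·m⁻³·d⁻¹.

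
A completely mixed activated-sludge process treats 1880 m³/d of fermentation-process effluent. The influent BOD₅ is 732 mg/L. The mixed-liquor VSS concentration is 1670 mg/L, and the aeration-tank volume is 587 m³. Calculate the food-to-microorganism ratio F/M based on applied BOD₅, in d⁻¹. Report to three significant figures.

F/M ≈ 1.40 d⁻¹

F/M = applied load / biomass = Q·S₀/(V·X) = 1880 × 732 / (587.0 × 1670) = 1.404 d⁻¹.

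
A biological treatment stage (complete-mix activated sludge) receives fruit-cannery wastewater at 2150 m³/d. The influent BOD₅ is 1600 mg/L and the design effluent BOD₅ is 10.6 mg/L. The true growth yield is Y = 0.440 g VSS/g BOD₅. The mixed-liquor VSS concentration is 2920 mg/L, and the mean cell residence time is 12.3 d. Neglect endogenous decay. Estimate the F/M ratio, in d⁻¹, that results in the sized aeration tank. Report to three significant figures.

F/M ≈ 0.186 d⁻¹

With k_d = 0 the design equation reduces to V = Y Q (S₀−S) θ_c / X = 0.440 × 2150 × (1600 − 10.6) × 12.3 / 2920 = 6334 m³.
F/M = applied load / biomass = Q·S₀/(V·X) = 2150 × 1600 / (6334 × 2920) = 0.1860 d⁻¹.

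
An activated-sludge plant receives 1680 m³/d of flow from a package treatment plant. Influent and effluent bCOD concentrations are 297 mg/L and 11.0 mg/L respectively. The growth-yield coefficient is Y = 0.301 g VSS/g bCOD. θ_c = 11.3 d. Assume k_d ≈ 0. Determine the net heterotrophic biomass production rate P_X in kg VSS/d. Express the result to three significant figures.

With endogenous decay neglected, the observed yield equals the true yield: Y_obs = Y = 0.301 g VSS/g bCOD.
Mass of bCOD removed per day: Q(S₀ − S) = 1680 × 286.0 g/m³ = 480.5 kg/d.
Biomass produced: P_X = Y_obs·Q·ΔS = 0.3010 × 480.5 ≈ 144.6 kg VSS/d.

P_X ≈ 145 kg VSS/d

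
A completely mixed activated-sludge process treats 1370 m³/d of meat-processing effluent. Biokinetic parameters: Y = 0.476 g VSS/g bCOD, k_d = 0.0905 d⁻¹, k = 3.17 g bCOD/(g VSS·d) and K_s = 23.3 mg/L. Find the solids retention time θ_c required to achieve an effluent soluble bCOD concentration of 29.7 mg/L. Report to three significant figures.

Specific growth rate at S = 29.7 mg/L: μ = YkS/(K_s+S) = 0.476·3.17·29.7/(23.3+29.7) = 0.8456 d⁻¹.
1/θ_c = 0.8456 − 0.0905 = 0.7551 d⁻¹, so θ_c = 1.324 d.

θ_c ≈ 1.32 d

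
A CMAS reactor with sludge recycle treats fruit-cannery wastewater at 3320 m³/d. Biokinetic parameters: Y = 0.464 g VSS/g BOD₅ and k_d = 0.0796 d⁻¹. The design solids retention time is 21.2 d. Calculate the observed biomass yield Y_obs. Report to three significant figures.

Correct the yield for decay: Y_obs = Y/(1 + k_d θ_c) = 0.464 / (1 + 0.0796 × 21.2) = 0.464 / 2.688 = 0.1726.

Y_obs ≈ 0.173 g VSS/g BOD₅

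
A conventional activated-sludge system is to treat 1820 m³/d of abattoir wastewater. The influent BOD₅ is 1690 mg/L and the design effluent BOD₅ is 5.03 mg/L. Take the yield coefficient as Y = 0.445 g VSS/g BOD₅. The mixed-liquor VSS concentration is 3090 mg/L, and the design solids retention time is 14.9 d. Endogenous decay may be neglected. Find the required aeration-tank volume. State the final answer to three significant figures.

With k_d = 0 the design equation reduces to V = Y Q (S₀−S) θ_c / X = 0.445 × 1820 × (1690 − 5.03) × 14.9 / 3090 = 6580 m³.

V ≈ 6580 m³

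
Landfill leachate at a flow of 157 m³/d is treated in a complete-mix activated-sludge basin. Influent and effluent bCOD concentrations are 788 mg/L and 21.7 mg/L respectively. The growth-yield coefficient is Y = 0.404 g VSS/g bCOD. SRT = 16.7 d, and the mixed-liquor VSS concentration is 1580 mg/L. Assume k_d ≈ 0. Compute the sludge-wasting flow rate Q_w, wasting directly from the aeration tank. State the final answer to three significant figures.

With k_d = 0 the design equation reduces to V = Y Q (S₀−S) θ_c / X = 0.404 × 157 × (788 − 21.7) × 16.7 / 1580 = 513.7 m³.
With mixed-liquor wasting, θ_c = V/Q_w, so Q_w = V/θ_c = 513.7/16.7 = 30.76 m³/d.

Q_w ≈ 30.8 m³/d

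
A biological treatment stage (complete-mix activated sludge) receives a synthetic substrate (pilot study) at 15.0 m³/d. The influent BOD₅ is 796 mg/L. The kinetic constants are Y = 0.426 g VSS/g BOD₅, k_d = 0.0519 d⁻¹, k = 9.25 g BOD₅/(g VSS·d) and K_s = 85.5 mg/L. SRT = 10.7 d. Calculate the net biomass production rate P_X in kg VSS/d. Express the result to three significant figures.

Effluent substrate depends only on kinetics and SRT: S = K_s(1 + k_d θ_c) / [θ_c(Yk − k_d) − 1] = 85.5 × (1 + 0.0519 × 10.7) / [10.7 × (0.426 × 9.25 − 0.0519) − 1] = 133.0 / 40.61 = 3.275 mg/L.
The observed yield is Y_obs = Y/(1 + k_d·θ_c) = 0.426 / (1 + 0.0519 × 10.7) = 0.426 / 1.555 = 0.2739 g VSS per g BOD₅ removed.
Substrate removed = Q·(S₀ − S) = 15.0 m³/d × (796 − 3.27) g/m³ = 1.19×10^4 g/d = 11.89 kg/d.
Net biomass production P_X = Y_obs × Q·(S₀ − S) = 0.2739 × 11.89 = 3.257 kg VSS/d.

P_X ≈ 3.26 kg VSS/d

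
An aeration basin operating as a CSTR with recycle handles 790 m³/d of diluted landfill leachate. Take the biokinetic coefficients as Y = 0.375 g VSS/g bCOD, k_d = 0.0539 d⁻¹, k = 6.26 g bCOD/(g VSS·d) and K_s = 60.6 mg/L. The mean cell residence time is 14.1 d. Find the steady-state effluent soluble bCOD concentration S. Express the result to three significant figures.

S ≈ 3.40 mg/L

Effluent substrate depends only on kinetics and SRT: S = K_s(1 + k_d θ_c) / [θ_c(Yk − k_d) − 1] = 60.6 × (1 + 0.0539 × 14.1) / [14.1 × (0.375 × 6.26 − 0.0539) − 1] = 106.7 / 31.34 = 3.403 mg/L.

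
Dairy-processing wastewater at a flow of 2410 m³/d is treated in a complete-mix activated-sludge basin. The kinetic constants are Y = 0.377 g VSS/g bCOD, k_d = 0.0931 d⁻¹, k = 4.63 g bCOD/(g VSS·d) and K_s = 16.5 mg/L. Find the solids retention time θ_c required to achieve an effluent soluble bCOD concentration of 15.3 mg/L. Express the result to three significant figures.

θ_c ≈ 1.34 d

From 1/θ_c = Y·k·S/(K_s + S) − k_d: Y·k·S/(K_s+S) = 0.377 × 4.63 × 15.3 / (16.5 + 15.3) = 0.8398 d⁻¹.
θ_c = 1/(μ − k_d) = 1/(0.8398 − 0.0931) = 1/0.7467 = 1.339 d.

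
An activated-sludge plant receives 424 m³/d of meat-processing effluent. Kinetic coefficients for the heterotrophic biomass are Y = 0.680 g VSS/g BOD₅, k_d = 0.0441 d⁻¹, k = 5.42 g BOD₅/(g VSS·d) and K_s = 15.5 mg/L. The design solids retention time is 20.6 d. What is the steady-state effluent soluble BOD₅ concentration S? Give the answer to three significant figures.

From the Monod/SRT balance for a CMAS, S = K_s·(1+k_d θ_c)/[θ_c·(Y k − k_d) − 1] = 15.5 × (1 + 0.0441 × 20.6) / [20.6 × (0.680 × 5.42 − 0.0441) − 1] = 29.58 / 74.01 = 0.3997 mg/L.

S ≈ 0.400 mg/L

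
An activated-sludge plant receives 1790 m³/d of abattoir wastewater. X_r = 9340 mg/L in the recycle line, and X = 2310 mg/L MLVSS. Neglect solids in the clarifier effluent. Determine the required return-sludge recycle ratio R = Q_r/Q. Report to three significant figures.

R ≈ 0.329

Solids balance on the clarifier gives (1+R)X = R·X_r, so R = X/(X_r − X) = 2310 / (9340 − 2310) = 0.3286.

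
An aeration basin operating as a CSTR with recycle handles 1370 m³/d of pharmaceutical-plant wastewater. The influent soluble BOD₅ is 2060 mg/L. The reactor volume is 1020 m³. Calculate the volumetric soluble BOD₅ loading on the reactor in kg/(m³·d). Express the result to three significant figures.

L_v = Q S₀ / V = 1370 × 2060 × 10⁻³ / 1020 = 2.767 kg/(m³·d).

L_v ≈ 2.77 kg soluble BOD₅/(m³·d)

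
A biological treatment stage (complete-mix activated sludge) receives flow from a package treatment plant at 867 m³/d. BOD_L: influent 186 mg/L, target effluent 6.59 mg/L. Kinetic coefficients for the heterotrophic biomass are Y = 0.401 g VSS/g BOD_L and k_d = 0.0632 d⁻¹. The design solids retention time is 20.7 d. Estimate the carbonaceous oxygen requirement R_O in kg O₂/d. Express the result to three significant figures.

R_O ≈ 117 kg O₂/d

Y_obs = Y / (1 + k_d θ_c) = 0.401 / (1 + 0.0632 × 20.7) = 0.401 / 2.308 = 0.1737.
Q·(S₀ − S) = 867 × (186 − 6.59) × 10⁻³ = 155.5 kg/d removed.
P_X = Y_obs·Q·(S₀ − S) = 0.1737 × 155.5 = 27.02 kg VSS/d.
R_O = Q·ΔS − 1.42 P_X = 155.5 − 38.37 = 117.2 kg O₂/d.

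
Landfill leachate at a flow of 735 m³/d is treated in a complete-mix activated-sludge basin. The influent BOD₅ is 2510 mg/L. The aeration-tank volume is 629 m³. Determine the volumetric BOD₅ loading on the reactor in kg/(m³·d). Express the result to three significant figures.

L_v ≈ 2.93 kg BOD₅/(m³·d)

L_v = Q S₀ / V = 735 × 2510 × 10⁻³ / 629.0 = 2.933 kg/(m³·d).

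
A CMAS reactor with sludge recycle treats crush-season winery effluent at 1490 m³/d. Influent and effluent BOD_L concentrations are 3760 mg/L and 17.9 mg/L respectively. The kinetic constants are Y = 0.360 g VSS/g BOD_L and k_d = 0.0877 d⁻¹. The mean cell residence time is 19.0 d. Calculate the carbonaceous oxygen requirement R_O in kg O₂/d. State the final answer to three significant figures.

R_O ≈ 4510 kg O₂/d

Correct the yield for decay: Y_obs = Y/(1 + k_d θ_c) = 0.360 / (1 + 0.0877 × 19.0) = 0.360 / 2.666 = 0.1350.
Mass of BOD_L removed per day: Q(S₀ − S) = 1490 × 3742 g/m³ = 5576 kg/d.
Biomass synthesised: P_X = Y_obs × 5576 = 752.8 kg VSS/d.
R_O = Q·ΔS − 1.42 P_X = 5576 − 1069 = 4507 kg O₂/d.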